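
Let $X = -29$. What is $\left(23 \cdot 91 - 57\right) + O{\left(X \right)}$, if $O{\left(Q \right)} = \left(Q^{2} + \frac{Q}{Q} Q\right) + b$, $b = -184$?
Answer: $2664$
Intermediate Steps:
$O{\left(Q \right)} = -184 + Q + Q^{2}$ ($O{\left(Q \right)} = \left(Q^{2} + \frac{Q}{Q} Q\right) - 184 = \left(Q^{2} + 1 Q\right) - 184 = \left(Q^{2} + Q\right) - 184 = \left(Q + Q^{2}\right) - 184 = -184 + Q + Q^{2}$)
$\left(23 \cdot 91 - 57\right) + O{\left(X \right)} = \left(23 \cdot 91 - 57\right) - \left(213 - 841\right) = \left(2093 - 57\right) - -628 = 2036 + 628 = 2664$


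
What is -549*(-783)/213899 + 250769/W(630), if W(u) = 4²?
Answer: 53646116203/3422384 ≈ 15675.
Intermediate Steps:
W(u) = 16
-549*(-783)/213899 + 250769/W(630) = -549*(-783)/213899 + 250769/16 = 429867*(1/213899) + 250769*(1/16) = 429867/213899 + 250769/16 = 53646116203/3422384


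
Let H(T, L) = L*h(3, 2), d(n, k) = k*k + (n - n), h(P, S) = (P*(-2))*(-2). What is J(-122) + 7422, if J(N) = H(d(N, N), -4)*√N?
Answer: 7422 - 48*I*√122 ≈ 7422.0 - 530.18*I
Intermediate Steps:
h(P, S) = 4*P (h(P, S) = -2*P*(-2) = 4*P)
d(n, k) = k² (d(n, k) = k² + 0 = k²)
H(T, L) = 12*L (H(T, L) = L*(4*3) = L*12 = 12*L)
J(N) = -48*√N (J(N) = (12*(-4))*√N = -48*√N)
J(-122) + 7422 = -48*I*√122 + 7422 = 7422 - 48*I*√122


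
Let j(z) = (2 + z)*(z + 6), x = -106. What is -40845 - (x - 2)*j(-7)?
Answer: -40305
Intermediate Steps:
j(z) = (2 + z)*(6 + z)
-40845 - (x - 2)*j(-7) = -40845 - (-106 - 2)*(12 + (-7)**2 + 8*(-7)) = -40845 - (-108)*(12 + 49 - 56) = -40845 - (-108)*5 = -40845 - 1*(-540) = -40845 + 540 = -40305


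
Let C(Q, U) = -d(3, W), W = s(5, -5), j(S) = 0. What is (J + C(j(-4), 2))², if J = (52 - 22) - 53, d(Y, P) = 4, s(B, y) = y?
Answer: 729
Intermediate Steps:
W = -5
J = -23 (J = 30 - 53 = -23)
C(Q, U) = -4 (C(Q, U) = -1*4 = -4)
(J + C(j(-4), 2))² = (-23 - 4)² = (-27)² = 729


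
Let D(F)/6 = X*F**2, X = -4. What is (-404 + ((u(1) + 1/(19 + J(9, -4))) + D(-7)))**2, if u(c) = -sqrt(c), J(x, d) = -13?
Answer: 89965225/36 ≈ 2.4990e+6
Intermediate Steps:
D(F) = -24*F**2 (D(F) = 6*(-4*F**2) = -24*F**2)
(-404 + ((u(1) + 1/(19 + J(9, -4))) + D(-7)))**2 = (-404 + ((-sqrt(1) + 1/(19 - 13)) - 24*(-7)**2))**2 = (-404 + ((-1*1 + 1/6) - 24*49))**2 = (-404 + ((-1 + 1/6) - 1176))**2 = (-404 + (-5/6 - 1176))**2 = (-404 - 7061/6)**2 = (-9485/6)**2 = 89965225/36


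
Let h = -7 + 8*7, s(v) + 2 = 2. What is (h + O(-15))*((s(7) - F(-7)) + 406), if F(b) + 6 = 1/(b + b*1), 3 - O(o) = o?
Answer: 386523/14 ≈ 27609.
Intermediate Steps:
O(o) = 3 - o
F(b) = -6 + 1/(2*b) (F(b) = -6 + 1/(b + b*1) = -6 + 1/(b + b) = -6 + 1/(2*b))
s(v) = 0 (s(v) = -2 + 2 = 0)
h = 49 (h = -7 + 56 = 49)
(h + O(-15))*((s(7) - F(-7)) + 406) = (49 + (3 - 1*(-15)))*((0 - (-6 + (½)/(-7))) + 406) = (49 + (3 + 15))*((0 - (-6 + (½)*(-⅐))) + 406) = (49 + 18)*((0 - (-6 - 1/14)) + 406) = 67*((0 - 1*(-85/14)) + 406) = 67*((0 + 85/14) + 406) = 67*(85/14 + 406) = 67*(5769/14) = 386523/14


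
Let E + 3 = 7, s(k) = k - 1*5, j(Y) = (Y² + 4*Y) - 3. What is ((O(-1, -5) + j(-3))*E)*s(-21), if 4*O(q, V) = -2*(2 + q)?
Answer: 676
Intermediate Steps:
j(Y) = -3 + Y² + 4*Y
s(k) = -5 + k (s(k) = k - 5 = -5 + k)
E = 4 (E = -3 + 7 = 4)
O(q, V) = -1 - q/2 (O(q, V) = (-2*(2 + q))/4 = (-4 - 2*q)/4 = -1 - q/2)
((O(-1, -5) + j(-3))*E)*s(-21) = (((-1 - ½*(-1)) + (-3 + (-3)² + 4*(-3)))*4)*(-5 - 21) = (((-1 + ½) + (-3 + 9 - 12))*4)*(-26) = ((-½ - 6)*4)*(-26) = -13/2*4*(-26) = -26*(-26) = 676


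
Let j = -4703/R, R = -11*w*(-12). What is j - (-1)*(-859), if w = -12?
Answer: -1355953/1584 ≈ -856.03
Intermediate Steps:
R = -1584 (R = -11*(-12)*(-12) = 132*(-12) = -1584)
j = 4703/1584 (j = -4703/(-1584) = -4703*(-1/1584) = 4703/1584 ≈ 2.9691)
j - (-1)*(-859) = 4703/1584 - (-1)*(-859) = 4703/1584 - 1*859 = 4703/1584 - 859 = -1355953/1584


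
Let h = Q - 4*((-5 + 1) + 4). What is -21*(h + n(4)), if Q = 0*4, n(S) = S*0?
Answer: 0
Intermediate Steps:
n(S) = 0
Q = 0
h = 0 (h = 0 - 4*((-5 + 1) + 4) = 0 - 4*(-4 + 4) = 0 - 4*0 = 0 + 0 = 0)
-21*(h + n(4)) = -21*(0 + 0) = -21*0 = 0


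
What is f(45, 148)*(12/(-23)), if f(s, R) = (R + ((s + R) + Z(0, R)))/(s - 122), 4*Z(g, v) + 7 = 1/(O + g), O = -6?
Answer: 1163/506 ≈ 2.2984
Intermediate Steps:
Z(g, v) = -7/4 + 1/(4*(-6 + g))
f(s, R) = (-43/24 + s + 2*R)/(-122 + s) (f(s, R) = (R + ((s + R) + (43 - 7*0)/(4*(-6 + 0))))/(s - 122) = (R + ((R + s) + (¼)*(43 + 0)/(-6)))/(-122 + s) = (R + ((R + s) + (¼)*(-⅙)*43))/(-122 + s) = (R + ((R + s) - 43/24))/(-122 + s) = (R + (-43/24 + R + s))/(-122 + s) = (-43/24 + s + 2*R)/(-122 + s))
f(45, 148)*(12/(-23)) = ((-43/24 + 45 + 2*148)/(-122 + 45))*(12/(-23)) = ((-43/24 + 45 + 296)/(-77))*(12*(-1/23)) = -1/77*8141/24*(-12/23) = -1163/264*(-12/23) = 1163/506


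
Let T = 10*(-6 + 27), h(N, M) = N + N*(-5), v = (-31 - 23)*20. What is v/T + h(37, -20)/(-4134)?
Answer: -73894/14469 ≈ -5.1071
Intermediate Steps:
v = -1080 (v = -54*20 = -1080)
h(N, M) = -4*N (h(N, M) = N - 5*N = -4*N)
T = 210 (T = 10*21 = 210)
v/T + h(37, -20)/(-4134) = -1080/210 - 4*37/(-4134) = -1080*1/210 - 148*(-1/4134) = -36/7 + 74/2067 = -73894/14469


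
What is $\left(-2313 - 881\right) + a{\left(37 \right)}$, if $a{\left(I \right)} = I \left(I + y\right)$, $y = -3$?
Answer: $-1936$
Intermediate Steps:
$a{\left(I \right)} = I \left(-3 + I\right)$ ($a{\left(I \right)} = I \left(I - 3\right) = I \left(-3 + I\right)$)
$\left(-2313 - 881\right) + a{\left(37 \right)} = \left(-2313 - 881\right) + 37 \left(-3 + 37\right) = -3194 + 37 \cdot 34 = -3194 + 1258 = -1936$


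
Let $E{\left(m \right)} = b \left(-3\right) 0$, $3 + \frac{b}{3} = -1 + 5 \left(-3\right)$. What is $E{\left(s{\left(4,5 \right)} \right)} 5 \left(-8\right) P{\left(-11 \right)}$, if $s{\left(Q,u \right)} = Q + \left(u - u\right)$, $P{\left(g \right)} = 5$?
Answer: $0$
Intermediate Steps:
$s{\left(Q,u \right)} = Q$ ($s{\left(Q,u \right)} = Q + 0 = Q$)
$b = -57$ ($b = -9 + 3 \left(-1 + 5 \left(-3\right)\right) = -9 + 3 \left(-1 - 15\right) = -9 + 3 \left(-16\right) = -9 - 48 = -57$)
$E{\left(m \right)} = 0$ ($E{\left(m \right)} = \left(-57\right) \left(-3\right) 0 = 171 \cdot 0 = 0$)
$E{\left(s{\left(4,5 \right)} \right)} 5 \left(-8\right) P{\left(-11 \right)} = 0 \cdot 5 \left(-8\right) 5 = 0 \left(-40\right) 5 = 0 \cdot 5 = 0$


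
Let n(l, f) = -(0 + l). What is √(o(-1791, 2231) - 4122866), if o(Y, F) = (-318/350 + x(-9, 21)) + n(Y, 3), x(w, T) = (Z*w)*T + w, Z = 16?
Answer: I*√5052033413/35 ≈ 2030.8*I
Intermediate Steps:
x(w, T) = w + 16*T*w (x(w, T) = (16*w)*T + w = 16*T*w + w = w + 16*T*w)
n(l, f) = -l
o(Y, F) = -530934/175 - Y (o(Y, F) = (-318/350 - 9*(1 + 16*21)) - Y = (-318*1/350 - 9*(1 + 336)) - Y = (-159/175 - 9*337) - Y = (-159/175 - 3033) - Y = -530934/175 - Y)
√(o(-1791, 2231) - 4122866) = √((-530934/175 - 1*(-1791)) - 4122866) = √((-530934/175 + 1791) - 4122866) = √(-217509/175 - 4122866) = √(-721719059/175) = I*√5052033413/35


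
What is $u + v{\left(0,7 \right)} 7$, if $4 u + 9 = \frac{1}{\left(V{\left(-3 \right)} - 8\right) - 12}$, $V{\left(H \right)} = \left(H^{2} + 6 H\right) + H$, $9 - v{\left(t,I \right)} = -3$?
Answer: $\frac{10463}{128} \approx 81.742$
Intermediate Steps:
$v{\left(t,I \right)} = 12$ ($v{\left(t,I \right)} = 9 - -3 = 9 + 3 = 12$)
$V{\left(H \right)} = H^{2} + 7 H$
$u = - \frac{289}{128}$ ($u = - \frac{9}{4} + \frac{1}{4 \left(\left(- 3 \left(7 - 3\right) - 8\right) - 12\right)} = - \frac{9}{4} + \frac{1}{4 \left(\left(\left(-3\right) 4 - 8\right) - 12\right)} = - \frac{9}{4} + \frac{1}{4 \left(\left(-12 - 8\right) - 12\right)} = - \frac{9}{4} + \frac{1}{4 \left(-20 - 12\right)} = - \frac{9}{4} + \frac{1}{4 \left(-32\right)} = - \frac{9}{4} + \frac{1}{4} \left(- \frac{1}{32}\right) = - \frac{9}{4} - \frac{1}{128} = - \frac{289}{128} \approx -2.2578$)
$u + v{\left(0,7 \right)} 7 = - \frac{289}{128} + 12 \cdot 7 = - \frac{289}{128} + 84 = \frac{10463}{128}$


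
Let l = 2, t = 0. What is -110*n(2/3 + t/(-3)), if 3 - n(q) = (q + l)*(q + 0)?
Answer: -1210/9 ≈ -134.44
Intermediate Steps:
n(q) = 3 - q*(2 + q) (n(q) = 3 - (q + 2)*(q + 0) = 3 - (2 + q)*q = 3 - q*(2 + q))
-110*n(2/3 + t/(-3)) = -110*(3 - (2/3 + 0/(-3))² - 2*(2/3 + 0/(-3))) = -110*(3 - (2*(⅓) + 0*(-⅓))² - 2*(2*(⅓) + 0*(-⅓))) = -110*(3 - (⅔ + 0)² - 2*(⅔ + 0)) = -110*(3 - (⅔)² - 2*⅔) = -110*(3 - 1*4/9 - 4/3) = -110*(3 - 4/9 - 4/3) = -110*11/9 = -1210/9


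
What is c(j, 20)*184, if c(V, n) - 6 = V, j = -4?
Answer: 368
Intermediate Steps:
c(V, n) = 6 + V
c(j, 20)*184 = (6 - 4)*184 = 2*184 = 368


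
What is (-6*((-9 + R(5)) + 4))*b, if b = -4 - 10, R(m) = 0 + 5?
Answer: 0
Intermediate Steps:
R(m) = 5
b = -14
(-6*((-9 + R(5)) + 4))*b = -6*((-9 + 5) + 4)*(-14) = -6*(-4 + 4)*(-14) = -6*0*(-14) = 0*(-14) = 0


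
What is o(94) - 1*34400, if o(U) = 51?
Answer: -34349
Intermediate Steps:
o(94) - 1*34400 = 51 - 1*34400 = 51 - 34400 = -34349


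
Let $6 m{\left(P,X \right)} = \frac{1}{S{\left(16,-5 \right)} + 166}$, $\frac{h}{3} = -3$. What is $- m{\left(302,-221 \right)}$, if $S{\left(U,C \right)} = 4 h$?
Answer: $- \frac{1}{780} \approx -0.0012821$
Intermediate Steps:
$h = -9$ ($h = 3 \left(-3\right) = -9$)
$S{\left(U,C \right)} = -36$ ($S{\left(U,C \right)} = 4 \left(-9\right) = -36$)
$m{\left(P,X \right)} = \frac{1}{780}$ ($m{\left(P,X \right)} = \frac{1}{6 \left(-36 + 166\right)} = \frac{1}{6 \cdot 130} = \frac{1}{6} \cdot \frac{1}{130} = \frac{1}{780}$)
$- m{\left(302,-221 \right)} = \left(-1\right) \frac{1}{780} = - \frac{1}{780}$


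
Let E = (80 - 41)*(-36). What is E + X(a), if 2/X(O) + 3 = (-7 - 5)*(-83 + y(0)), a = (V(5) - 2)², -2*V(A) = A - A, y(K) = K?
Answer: -1394170/993 ≈ -1404.0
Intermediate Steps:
V(A) = 0 (V(A) = -(A - A)/2 = -½*0 = 0)
a = 4 (a = (0 - 2)² = (-2)² = 4)
E = -1404 (E = 39*(-36) = -1404)
X(O) = 2/993 (X(O) = 2/(-3 + (-7 - 5)*(-83 + 0)) = 2/(-3 - 12*(-83)) = 2/(-3 + 996) = 2/993)
E + X(a) = -1404 + 2/993 = -1394170/993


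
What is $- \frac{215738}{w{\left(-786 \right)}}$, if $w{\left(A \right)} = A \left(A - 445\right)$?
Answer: $- \frac{107869}{483783} \approx -0.22297$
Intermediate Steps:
$w{\left(A \right)} = A \left(-445 + A\right)$
$- \frac{215738}{w{\left(-786 \right)}} = - \frac{215738}{\left(-786\right) \left(-445 - 786\right)} = - \frac{215738}{\left(-786\right) \left(-1231\right)} = - \frac{215738}{967566} = \left(-215738\right) \frac{1}{967566} = - \frac{107869}{483783}$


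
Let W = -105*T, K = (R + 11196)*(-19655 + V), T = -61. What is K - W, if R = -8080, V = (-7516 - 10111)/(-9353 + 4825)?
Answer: -69322836387/1132 ≈ -6.1239e+7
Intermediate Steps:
V = 17627/4528 (V = -17627/(-4528) = -17627*(-1/4528) = 17627/4528 ≈ 3.8929)
K = -69315585927/1132 (K = (-8080 + 11196)*(-19655 + 17627/4528) = 3116*(-88980213/4528) = -69315585927/1132 ≈ -6.1233e+7)
W = 6405 (W = -105*(-61) = 6405)
K - W = -69315585927/1132 - 1*6405 = -69315585927/1132 - 6405 = -69322836387/1132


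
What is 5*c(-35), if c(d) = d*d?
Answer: 6125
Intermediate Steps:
c(d) = d**2
5*c(-35) = 5*(-35)**2 = 5*1225 = 6125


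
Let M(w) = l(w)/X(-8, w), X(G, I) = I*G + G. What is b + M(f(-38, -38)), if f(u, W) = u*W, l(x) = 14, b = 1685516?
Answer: 9742282473/5780 ≈ 1.6855e+6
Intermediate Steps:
X(G, I) = G + G*I (X(G, I) = G*I + G = G + G*I)
f(u, W) = W*u
M(w) = 14/(-8 - 8*w) (M(w) = 14/((-8*(1 + w))) = 14/(-8 - 8*w))
b + M(f(-38, -38)) = 1685516 + 7/(4*(-1 - (-38)*(-38))) = 1685516 + 7/(4*(-1 - 1*1444)) = 1685516 + 7/(4*(-1 - 1444)) = 1685516 + (7/4)/(-1445) = 1685516 + (7/4)*(-1/1445) = 1685516 - 7/5780 = 9742282473/5780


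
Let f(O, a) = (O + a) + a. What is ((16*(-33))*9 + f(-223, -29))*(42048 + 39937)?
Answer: -412630505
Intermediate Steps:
f(O, a) = O + 2*a
((16*(-33))*9 + f(-223, -29))*(42048 + 39937) = ((16*(-33))*9 + (-223 + 2*(-29)))*(42048 + 39937) = (-528*9 + (-223 - 58))*81985 = (-4752 - 281)*81985 = -5033*81985 = -412630505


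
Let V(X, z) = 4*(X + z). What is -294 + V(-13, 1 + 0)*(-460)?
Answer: 21786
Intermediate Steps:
V(X, z) = 4*X + 4*z
-294 + V(-13, 1 + 0)*(-460) = -294 + (4*(-13) + 4*(1 + 0))*(-460) = -294 + (-52 + 4*1)*(-460) = -294 + (-52 + 4)*(-460) = -294 - 48*(-460) = -294 + 22080 = 21786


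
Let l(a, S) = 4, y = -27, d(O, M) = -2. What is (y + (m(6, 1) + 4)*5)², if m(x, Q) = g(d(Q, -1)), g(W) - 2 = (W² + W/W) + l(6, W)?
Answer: 2304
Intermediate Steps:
g(W) = 7 + W² (g(W) = 2 + ((W² + W/W) + 4) = 2 + ((W² + 1) + 4) = 2 + ((1 + W²) + 4) = 2 + (5 + W²) = 7 + W²)
m(x, Q) = 11 (m(x, Q) = 7 + (-2)² = 7 + 4 = 11)
(y + (m(6, 1) + 4)*5)² = (-27 + (11 + 4)*5)² = (-27 + 15*5)² = (-27 + 75)² = 48² = 2304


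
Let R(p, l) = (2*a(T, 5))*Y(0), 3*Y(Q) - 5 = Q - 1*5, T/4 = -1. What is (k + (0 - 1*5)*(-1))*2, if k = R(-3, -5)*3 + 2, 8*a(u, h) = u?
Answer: 14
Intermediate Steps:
T = -4 (T = 4*(-1) = -4)
a(u, h) = u/8
Y(Q) = Q/3 (Y(Q) = 5/3 + (Q - 1*5)/3 = 5/3 + (Q - 5)/3 = 5/3 + (-5 + Q)/3 = 5/3 + (-5/3 + Q/3) = Q/3)
R(p, l) = 0 (R(p, l) = (2*((⅛)*(-4)))*((⅓)*0) = (2*(-½))*0 = -1*0 = 0)
k = 2 (k = 0*3 + 2 = 0 + 2 = 2)
(k + (0 - 1*5)*(-1))*2 = (2 + (0 - 1*5)*(-1))*2 = (2 + (0 - 5)*(-1))*2 = (2 - 5*(-1))*2 = (2 + 5)*2 = 7*2 = 14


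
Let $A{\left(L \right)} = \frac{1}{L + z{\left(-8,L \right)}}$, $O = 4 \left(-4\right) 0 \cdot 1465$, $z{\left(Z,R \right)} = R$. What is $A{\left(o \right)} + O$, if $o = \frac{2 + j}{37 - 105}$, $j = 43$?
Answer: $- \frac{34}{45} \approx -0.75556$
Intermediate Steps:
$O = 0$ ($O = \left(-16\right) 0 \cdot 1465 = 0 \cdot 1465 = 0$)
$o = - \frac{45}{68}$ ($o = \frac{2 + 43}{37 - 105} = \frac{45}{-68} = 45 \left(- \frac{1}{68}\right) = - \frac{45}{68} \approx -0.66177$)
$A{\left(L \right)} = \frac{1}{2 L}$ ($A{\left(L \right)} = \frac{1}{L + L} = \frac{1}{2 L}$)
$A{\left(o \right)} + O = \frac{1}{2 \left(- \frac{45}{68}\right)} + 0 = \frac{1}{2} \left(- \frac{68}{45}\right) + 0 = - \frac{34}{45} + 0 = - \frac{34}{45}$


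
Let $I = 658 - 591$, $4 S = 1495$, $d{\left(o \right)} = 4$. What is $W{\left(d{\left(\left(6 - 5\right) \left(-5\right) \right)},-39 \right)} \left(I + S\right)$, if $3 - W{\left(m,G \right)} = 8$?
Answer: $- \frac{8815}{4} \approx -2203.8$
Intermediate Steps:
$S = \frac{1495}{4}$ ($S = \frac{1}{4} \cdot 1495 = \frac{1495}{4} \approx 373.75$)
$W{\left(m,G \right)} = -5$ ($W{\left(m,G \right)} = 3 - 8 = -5$)
$I = 67$
$W{\left(d{\left(\left(6 - 5\right) \left(-5\right) \right)},-39 \right)} \left(I + S\right) = - 5 \left(67 + \frac{1495}{4}\right) = \left(-5\right) \frac{1763}{4} = - \frac{8815}{4}$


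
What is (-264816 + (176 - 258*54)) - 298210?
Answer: -576782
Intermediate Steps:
(-264816 + (176 - 258*54)) - 298210 = (-264816 + (176 - 13932)) - 298210 = (-264816 - 13756) - 298210 = -278572 - 298210 = -576782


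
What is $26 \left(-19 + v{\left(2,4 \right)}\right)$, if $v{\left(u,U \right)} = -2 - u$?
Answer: $-598$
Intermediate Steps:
$26 \left(-19 + v{\left(2,4 \right)}\right) = 26 \left(-19 - 4\right) = 26 \left(-23\right) = -598$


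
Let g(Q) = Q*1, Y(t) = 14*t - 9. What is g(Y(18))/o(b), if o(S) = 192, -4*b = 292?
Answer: 81/64 ≈ 1.2656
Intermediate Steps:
b = -73 (b = -¼*292 = -73)
Y(t) = -9 + 14*t
g(Q) = Q
g(Y(18))/o(b) = (-9 + 14*18)/192 = (-9 + 252)*(1/192) = 243*(1/192) = 81/64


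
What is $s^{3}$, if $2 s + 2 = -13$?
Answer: $- \frac{3375}{8} \approx -421.88$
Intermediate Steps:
$s = - \frac{15}{2}$ ($s = -1 + \frac{1}{2} \left(-13\right) = -1 - \frac{13}{2} = - \frac{15}{2} \approx -7.5$)
$s^{3} = \left(- \frac{15}{2}\right)^{3} = - \frac{3375}{8}$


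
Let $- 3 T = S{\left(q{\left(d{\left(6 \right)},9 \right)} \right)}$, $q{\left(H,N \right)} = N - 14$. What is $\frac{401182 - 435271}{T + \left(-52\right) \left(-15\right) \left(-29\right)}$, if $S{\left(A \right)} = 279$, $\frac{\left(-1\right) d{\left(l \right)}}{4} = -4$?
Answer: $\frac{11363}{7571} \approx 1.5009$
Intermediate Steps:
$d{\left(l \right)} = 16$ ($d{\left(l \right)} = \left(-4\right) \left(-4\right) = 16$)
$q{\left(H,N \right)} = -14 + N$ ($q{\left(H,N \right)} = N - 14 = -14 + N$)
$T = -93$ ($T = \left(- \frac{1}{3}\right) 279 = -93$)
$\frac{401182 - 435271}{T + \left(-52\right) \left(-15\right) \left(-29\right)} = \frac{401182 - 435271}{-93 + \left(-52\right) \left(-15\right) \left(-29\right)} = - \frac{34089}{-93 + 780 \left(-29\right)} = - \frac{34089}{-93 - 22620} = - \frac{34089}{-22713} = \left(-34089\right) \left(- \frac{1}{22713}\right) = \frac{11363}{7571}$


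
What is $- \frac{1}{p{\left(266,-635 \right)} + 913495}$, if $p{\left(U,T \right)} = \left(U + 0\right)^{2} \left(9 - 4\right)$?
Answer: $- \frac{1}{1267275} \approx -7.8909 \cdot 10^{-7}$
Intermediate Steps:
$p{\left(U,T \right)} = 5 U^{2}$ ($p{\left(U,T \right)} = U^{2} \cdot 5 = 5 U^{2}$)
$- \frac{1}{p{\left(266,-635 \right)} + 913495} = - \frac{1}{5 \cdot 266^{2} + 913495} = - \frac{1}{5 \cdot 70756 + 913495} = - \frac{1}{353780 + 913495} = - \frac{1}{1267275}$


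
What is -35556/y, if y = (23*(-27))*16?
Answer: 2963/828 ≈ 3.5785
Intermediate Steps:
y = -9936 (y = -621*16 = -9936)
-35556/y = -35556/(-9936) = -35556*(-1/9936) = 2963/828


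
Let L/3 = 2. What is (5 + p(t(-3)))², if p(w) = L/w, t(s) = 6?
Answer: 36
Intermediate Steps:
L = 6 (L = 3*2 = 6)
p(w) = 6/w
(5 + p(t(-3)))² = (5 + 6/6)² = (5 + 6*(⅙))² = (5 + 1)² = 6² = 36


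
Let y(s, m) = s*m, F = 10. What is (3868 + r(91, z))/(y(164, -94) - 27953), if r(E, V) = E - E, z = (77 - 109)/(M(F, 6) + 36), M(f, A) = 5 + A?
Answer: -3868/43369 ≈ -0.089188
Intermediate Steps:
z = -32/47 (z = (77 - 109)/((5 + 6) + 36) = -32/(11 + 36) = -32/47 ≈ -0.68085)
y(s, m) = m*s
r(E, V) = 0
(3868 + r(91, z))/(y(164, -94) - 27953) = (3868 + 0)/(-94*164 - 27953) = 3868/(-15416 - 27953) = 3868/(-43369) = 3868*(-1/43369) = -3868/43369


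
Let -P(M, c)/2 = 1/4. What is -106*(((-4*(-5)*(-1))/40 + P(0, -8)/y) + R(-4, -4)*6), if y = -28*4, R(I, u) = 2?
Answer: -136581/112 ≈ -1219.5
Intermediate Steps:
P(M, c) = -1/2 (P(M, c) = -2/4 = -2*1/4 = -1/2)
y = -112
-106*(((-4*(-5)*(-1))/40 + P(0, -8)/y) + R(-4, -4)*6) = -106*(((-4*(-5)*(-1))/40 - 1/2/(-112)) + 2*6) = -106*(((20*(-1))*(1/40) - 1/2*(-1/112)) + 12) = -106*((-20*1/40 + 1/224) + 12) = -106*((-1/2 + 1/224) + 12) = -106*(-111/224 + 12) = -106*2577/224 = -136581/112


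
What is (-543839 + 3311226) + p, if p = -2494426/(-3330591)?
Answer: 837912430013/302781 ≈ 2.7674e+6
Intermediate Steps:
p = 226766/302781 (p = -2494426*(-1/3330591) = 226766/302781 ≈ 0.74894)
(-543839 + 3311226) + p = (-543839 + 3311226) + 226766/302781 = 2767387 + 226766/302781 = 837912430013/302781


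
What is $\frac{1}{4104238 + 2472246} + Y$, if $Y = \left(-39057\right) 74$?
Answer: $- \frac{19007472433511}{6576484} \approx -2.8902 \cdot 10^{6}$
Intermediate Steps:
$Y = -2890218$
$\frac{1}{4104238 + 2472246} + Y = \frac{1}{4104238 + 2472246} - 2890218 = \frac{1}{6576484} - 2890218 = - \frac{19007472433511}{6576484}$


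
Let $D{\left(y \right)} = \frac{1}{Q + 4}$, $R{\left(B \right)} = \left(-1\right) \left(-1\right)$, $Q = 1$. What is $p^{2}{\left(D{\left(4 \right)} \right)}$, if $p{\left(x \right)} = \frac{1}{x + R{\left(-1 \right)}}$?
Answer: $\frac{25}{36} \approx 0.69444$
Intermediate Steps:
$R{\left(B \right)} = 1$
$D{\left(y \right)} = \frac{1}{5}$ ($D{\left(y \right)} = \frac{1}{1 + 4} = \frac{1}{5}$)
$p{\left(x \right)} = \frac{1}{1 + x}$ ($p{\left(x \right)} = \frac{1}{x + 1} = \frac{1}{1 + x}$)
$p^{2}{\left(D{\left(4 \right)} \right)} = \left(\frac{1}{1 + \frac{1}{5}}\right)^{2} = \left(\frac{1}{\frac{6}{5}}\right)^{2} = \left(\frac{5}{6}\right)^{2} = \frac{25}{36}$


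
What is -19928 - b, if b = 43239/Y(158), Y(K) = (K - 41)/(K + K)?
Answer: -5331700/39 ≈ -1.3671e+5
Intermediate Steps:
Y(K) = (-41 + K)/(2*K) (Y(K) = (-41 + K)/((2*K)) = (-41 + K)*(1/(2*K)) = (-41 + K)/(2*K))
b = 4554508/39 (b = 43239/(((½)*(-41 + 158)/158)) = 43239/(((½)*(1/158)*117)) = 43239/(117/316) = 43239*(316/117) = 4554508/39 ≈ 1.1678e+5)
-19928 - b = -19928 - 1*4554508/39 = -19928 - 4554508/39 = -5331700/39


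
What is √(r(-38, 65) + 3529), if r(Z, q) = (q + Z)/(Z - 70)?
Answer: √14115/2 ≈ 59.403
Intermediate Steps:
r(Z, q) = (Z + q)/(-70 + Z)
√(r(-38, 65) + 3529) = √((-38 + 65)/(-70 - 38) + 3529) = √(27/(-108) + 3529) = √(-1/108*27 + 3529) = √(-¼ + 3529) = √(14115/4) = √14115/2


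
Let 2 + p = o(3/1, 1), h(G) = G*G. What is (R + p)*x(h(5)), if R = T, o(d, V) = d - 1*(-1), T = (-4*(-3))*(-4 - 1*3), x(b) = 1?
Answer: -82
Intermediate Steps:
h(G) = G**2
T = -84 (T = 12*(-4 - 3) = 12*(-7) = -84)
o(d, V) = 1 + d (o(d, V) = d + 1 = 1 + d)
R = -84
p = 2 (p = -2 + (1 + 3/1) = -2 + (1 + 3*1) = -2 + (1 + 3) = -2 + 4 = 2)
(R + p)*x(h(5)) = (-84 + 2)*1 = -82*1 = -82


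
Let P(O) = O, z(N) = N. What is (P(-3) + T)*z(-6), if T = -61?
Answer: 384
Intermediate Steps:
(P(-3) + T)*z(-6) = (-3 - 61)*(-6) = -64*(-6) = 384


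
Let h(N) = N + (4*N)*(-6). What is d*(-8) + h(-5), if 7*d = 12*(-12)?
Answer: 1957/7 ≈ 279.57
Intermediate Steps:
h(N) = -23*N (h(N) = N - 24*N = -23*N)
d = -144/7 (d = (12*(-12))/7 = (⅐)*(-144) = -144/7 ≈ -20.571)
d*(-8) + h(-5) = -144/7*(-8) - 23*(-5) = 1152/7 + 115 = 1957/7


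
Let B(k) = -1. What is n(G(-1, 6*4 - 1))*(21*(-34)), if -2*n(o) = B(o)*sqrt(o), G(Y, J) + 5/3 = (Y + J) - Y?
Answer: -952*sqrt(3) ≈ -1648.9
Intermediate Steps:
G(Y, J) = -5/3 + J (G(Y, J) = -5/3 + ((Y + J) - Y) = -5/3 + ((J + Y) - Y) = -5/3 + J)
n(o) = sqrt(o)/2 (n(o) = -(-1)*sqrt(o)/2 = sqrt(o)/2)
n(G(-1, 6*4 - 1))*(21*(-34)) = (sqrt(-5/3 + (6*4 - 1))/2)*(21*(-34)) = (sqrt(-5/3 + (24 - 1))/2)*(-714) = (sqrt(-5/3 + 23)/2)*(-714) = (sqrt(64/3)/2)*(-714) = ((8*sqrt(3)/3)/2)*(-714) = (4*sqrt(3)/3)*(-714) = -952*sqrt(3)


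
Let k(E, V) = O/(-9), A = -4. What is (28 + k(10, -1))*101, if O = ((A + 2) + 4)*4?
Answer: 24644/9 ≈ 2738.2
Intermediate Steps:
O = 8 (O = ((-4 + 2) + 4)*4 = (-2 + 4)*4 = 2*4 = 8)
k(E, V) = -8/9 (k(E, V) = 8/(-9) = 8*(-⅑) = -8/9)
(28 + k(10, -1))*101 = (28 - 8/9)*101 = (244/9)*101 = 24644/9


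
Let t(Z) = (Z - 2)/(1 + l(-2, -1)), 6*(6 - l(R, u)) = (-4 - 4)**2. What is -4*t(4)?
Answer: 24/11 ≈ 2.1818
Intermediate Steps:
l(R, u) = -14/3 (l(R, u) = 6 - (-4 - 4)**2/6 = 6 - 1/6*(-8)**2 = 6 - 1/6*64 = 6 - 32/3 = -14/3)
t(Z) = 6/11 - 3*Z/11 (t(Z) = (Z - 2)/(1 - 14/3) = (-2 + Z)/(-11/3) = (-2 + Z)*(-3/11) = 6/11 - 3*Z/11)
-4*t(4) = -4*(6/11 - 3/11*4) = -4*(6/11 - 12/11) = -4*(-6/11) = 24/11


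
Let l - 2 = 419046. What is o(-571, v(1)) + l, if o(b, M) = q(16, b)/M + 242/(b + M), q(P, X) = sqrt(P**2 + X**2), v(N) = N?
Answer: 119428559/285 + sqrt(326297) ≈ 4.1962e+5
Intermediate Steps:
l = 419048 (l = 2 + 419046 = 419048)
o(b, M) = 242/(M + b) + sqrt(256 + b**2)/M (o(b, M) = sqrt(16**2 + b**2)/M + 242/(b + M) = sqrt(256 + b**2)/M + 242/(M + b) = 242/(M + b) + sqrt(256 + b**2)/M)
o(-571, v(1)) + l = (242*1 + 1*sqrt(256 + (-571)**2) - 571*sqrt(256 + (-571)**2))/(1*(1 - 571)) + 419048 = 1*(242 + 1*sqrt(256 + 326041) - 571*sqrt(256 + 326041))/(-570) + 419048 = 1*(-1/570)*(242 + 1*sqrt(326297) - 571*sqrt(326297)) + 419048 = 1*(-1/570)*(242 + sqrt(326297) - 571*sqrt(326297)) + 419048 = 1*(-1/570)*(242 - 570*sqrt(326297)) + 419048 = (-121/285 + sqrt(326297)) + 419048 = 119428559/285 + sqrt(326297)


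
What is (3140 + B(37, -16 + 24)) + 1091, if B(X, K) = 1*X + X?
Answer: 4305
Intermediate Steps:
B(X, K) = 2*X (B(X, K) = X + X = 2*X)
(3140 + B(37, -16 + 24)) + 1091 = (3140 + 2*37) + 1091 = (3140 + 74) + 1091 = 3214 + 1091 = 4305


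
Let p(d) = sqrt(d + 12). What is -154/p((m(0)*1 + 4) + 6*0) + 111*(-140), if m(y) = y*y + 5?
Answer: -15540 - 22*sqrt(21)/3 ≈ -15574.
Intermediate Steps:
m(y) = 5 + y**2 (m(y) = y**2 + 5 = 5 + y**2)
p(d) = sqrt(12 + d)
-154/p((m(0)*1 + 4) + 6*0) + 111*(-140) = -154/sqrt(12 + (((5 + 0**2)*1 + 4) + 6*0)) + 111*(-140) = -154/sqrt(12 + (((5 + 0)*1 + 4) + 0)) - 15540 = -154/sqrt(12 + ((5*1 + 4) + 0)) - 15540 = -154/sqrt(12 + ((5 + 4) + 0)) - 15540 = -154/sqrt(12 + (9 + 0)) - 15540 = -154/sqrt(12 + 9) - 15540 = -154*sqrt(21)/21 - 15540 = -22*sqrt(21)/3 - 15540 = -15540 - 22*sqrt(21)/3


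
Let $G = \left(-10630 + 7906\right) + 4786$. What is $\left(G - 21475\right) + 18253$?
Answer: $-1160$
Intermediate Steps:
$G = 2062$ ($G = -2724 + 4786 = 2062$)
$\left(G - 21475\right) + 18253 = \left(2062 - 21475\right) + 18253 = -19413 + 18253 = -1160$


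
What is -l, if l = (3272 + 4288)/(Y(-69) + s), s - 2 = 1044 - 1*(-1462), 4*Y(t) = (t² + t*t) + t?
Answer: -672/433 ≈ -1.5520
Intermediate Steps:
Y(t) = t²/2 + t/4 (Y(t) = ((t² + t*t) + t)/4 = ((t² + t²) + t)/4 = (2*t² + t)/4 = (t + 2*t²)/4 = t²/2 + t/4)
s = 2508 (s = 2 + (1044 - 1*(-1462)) = 2 + (1044 + 1462) = 2 + 2506 = 2508)
l = 672/433 (l = (3272 + 4288)/((¼)*(-69)*(1 + 2*(-69)) + 2508) = 7560/((¼)*(-69)*(1 - 138) + 2508) = 7560/((¼)*(-69)*(-137) + 2508) = 7560/(9453/4 + 2508) = 7560/(19485/4) = 7560*(4/19485) = 672/433 ≈ 1.5520)
-l = -1*672/433 = -672/433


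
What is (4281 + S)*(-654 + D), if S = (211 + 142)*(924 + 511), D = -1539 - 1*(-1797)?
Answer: -202291056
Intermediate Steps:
D = 258 (D = -1539 + 1797 = 258)
S = 506555 (S = 353*1435 = 506555)
(4281 + S)*(-654 + D) = (4281 + 506555)*(-654 + 258) = 510836*(-396) = -202291056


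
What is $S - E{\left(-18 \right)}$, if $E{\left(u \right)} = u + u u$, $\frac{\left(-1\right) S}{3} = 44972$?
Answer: $-135222$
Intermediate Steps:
$S = -134916$ ($S = \left(-3\right) 44972 = -134916$)
$E{\left(u \right)} = u + u^{2}$
$S - E{\left(-18 \right)} = -134916 - - 18 \left(1 - 18\right) = -134916 - \left(-18\right) \left(-17\right) = -134916 - 306 = -135222$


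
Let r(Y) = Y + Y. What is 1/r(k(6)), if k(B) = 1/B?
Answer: 3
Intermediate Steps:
r(Y) = 2*Y
1/r(k(6)) = 1/(2/6) = 1/(2*(⅙)) = 1/(⅓) = 3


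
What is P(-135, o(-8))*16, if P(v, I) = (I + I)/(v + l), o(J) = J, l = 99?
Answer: 64/9 ≈ 7.1111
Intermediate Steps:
P(v, I) = 2*I/(99 + v) (P(v, I) = (I + I)/(v + 99) = (2*I)/(99 + v) = 2*I/(99 + v))
P(-135, o(-8))*16 = (2*(-8)/(99 - 135))*16 = (2*(-8)/(-36))*16 = (2*(-8)*(-1/36))*16 = (4/9)*16 = 64/9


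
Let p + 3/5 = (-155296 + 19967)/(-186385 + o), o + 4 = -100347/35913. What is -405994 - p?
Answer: -4529465688383751/11156480840 ≈ -4.0599e+5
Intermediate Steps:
o = -81333/11971 (o = -4 - 100347/35913 = -4 - 100347*1/35913 = -4 - 33449/11971 = -81333/11971 ≈ -6.7942)
p = 1406228791/11156480840 (p = -3/5 + (-155296 + 19967)/(-186385 - 81333/11971) = -3/5 - 135329/(-2231296168/11971) = -3/5 - 135329*(-11971/2231296168) = -3/5 + 1620023459/2231296168 = 1406228791/11156480840 ≈ 0.12605)
-405994 - p = -405994 - 1*1406228791/11156480840 = -405994 - 1406228791/11156480840 = -4529465688383751/11156480840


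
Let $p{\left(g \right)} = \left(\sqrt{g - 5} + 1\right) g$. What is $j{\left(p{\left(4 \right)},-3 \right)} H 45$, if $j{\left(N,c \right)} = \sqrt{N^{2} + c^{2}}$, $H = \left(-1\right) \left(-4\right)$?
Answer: $180 \sqrt{9 + 32 i} \approx 827.23 + 626.67 i$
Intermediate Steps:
$H = 4$
$p{\left(g \right)} = g \left(1 + \sqrt{-5 + g}\right)$ ($p{\left(g \right)} = \left(\sqrt{-5 + g} + 1\right) g = \left(1 + \sqrt{-5 + g}\right) g = g \left(1 + \sqrt{-5 + g}\right)$)
$j{\left(p{\left(4 \right)},-3 \right)} H 45 = \sqrt{\left(4 \left(1 + \sqrt{-5 + 4}\right)\right)^{2} + \left(-3\right)^{2}} \cdot 4 \cdot 45 = \sqrt{\left(4 \left(1 + \sqrt{-1}\right)\right)^{2} + 9} \cdot 4 \cdot 45 = \sqrt{\left(4 \left(1 + i\right)\right)^{2} + 9} \cdot 4 \cdot 45 = \sqrt{\left(4 + 4 i\right)^{2} + 9} \cdot 4 \cdot 45 = \sqrt{9 + \left(4 + 4 i\right)^{2}} \cdot 4 \cdot 45 = 4 \sqrt{9 + \left(4 + 4 i\right)^{2}} \cdot 45 = 180 \sqrt{9 + \left(4 + 4 i\right)^{2}}$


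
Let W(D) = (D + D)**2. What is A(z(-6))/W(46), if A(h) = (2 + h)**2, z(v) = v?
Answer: 1/529 ≈ 0.0018904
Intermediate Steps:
W(D) = 4*D**2 (W(D) = (2*D)**2 = 4*D**2)
A(z(-6))/W(46) = (2 - 6)**2/((4*46**2)) = (-4)**2/((4*2116)) = 16/8464 = 16*(1/8464) = 1/529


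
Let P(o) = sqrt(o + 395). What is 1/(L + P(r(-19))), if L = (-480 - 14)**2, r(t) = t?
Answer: 61009/14888392230 - sqrt(94)/29776784460 ≈ 4.0974e-6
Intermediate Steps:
P(o) = sqrt(395 + o)
L = 244036 (L = (-494)**2 = 244036)
1/(L + P(r(-19))) = 1/(244036 + sqrt(395 - 19)) = 1/(244036 + sqrt(376)) = 1/(244036 + 2*sqrt(94))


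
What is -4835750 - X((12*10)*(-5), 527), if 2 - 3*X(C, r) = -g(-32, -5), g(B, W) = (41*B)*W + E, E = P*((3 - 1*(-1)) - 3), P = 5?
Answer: -4837939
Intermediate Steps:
E = 5 (E = 5*((3 - 1*(-1)) - 3) = 5*((3 + 1) - 3) = 5*(4 - 3) = 5*1 = 5)
g(B, W) = 5 + 41*B*W (g(B, W) = (41*B)*W + 5 = 41*B*W + 5 = 5 + 41*B*W)
X(C, r) = 2189 (X(C, r) = ⅔ - (-1)*(5 + 41*(-32)*(-5))/3 = ⅔ - (-1)*(5 + 6560)/3 = ⅔ - (-1)*6565/3 = ⅔ - ⅓*(-6565) = ⅔ + 6565/3 = 2189)
-4835750 - X((12*10)*(-5), 527) = -4835750 - 1*2189 = -4835750 - 2189 = -4837939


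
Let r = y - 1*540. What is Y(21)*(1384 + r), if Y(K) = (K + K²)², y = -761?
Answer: 17715852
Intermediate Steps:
r = -1301 (r = -761 - 1*540 = -761 - 540 = -1301)
Y(21)*(1384 + r) = (21²*(1 + 21)²)*(1384 - 1301) = (441*22²)*83 = (441*484)*83 = 213444*83 = 17715852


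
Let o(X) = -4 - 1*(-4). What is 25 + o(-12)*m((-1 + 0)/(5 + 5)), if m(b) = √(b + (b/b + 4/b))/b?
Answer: 25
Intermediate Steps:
o(X) = 0 (o(X) = -4 + 4 = 0)
m(b) = √(1 + b + 4/b)/b (m(b) = √(b + (1 + 4/b))/b = √(1 + b + 4/b)/b)
25 + o(-12)*m((-1 + 0)/(5 + 5)) = 25 + 0*(√(1 + (-1 + 0)/(5 + 5) + 4/(((-1 + 0)/(5 + 5))))/(((-1 + 0)/(5 + 5)))) = 25 + 0*(√(1 - 1/10 + 4/((-1/10)))/((-1/10))) = 25 + 0*(√(1 - 1*⅒ + 4/((-1*⅒)))/((-1*⅒))) = 25 + 0*(√(1 - ⅒ + 4/(-⅒))/(-⅒)) = 25 + 0*(-10*√(1 - ⅒ + 4*(-10))) = 25 + 0*(-10*√(1 - ⅒ - 40)) = 25 + 0*(-I*√3910) = 25 + 0 = 25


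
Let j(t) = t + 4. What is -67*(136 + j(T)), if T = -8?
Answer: -8844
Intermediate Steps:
j(t) = 4 + t
-67*(136 + j(T)) = -67*(136 + (4 - 8)) = -67*(136 - 4) = -67*132 = -8844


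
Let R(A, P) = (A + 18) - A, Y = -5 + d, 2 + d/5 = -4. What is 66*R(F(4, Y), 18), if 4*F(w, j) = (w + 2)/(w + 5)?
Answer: 1188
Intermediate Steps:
d = -30 (d = -10 + 5*(-4) = -10 - 20 = -30)
Y = -35 (Y = -5 - 30 = -35)
F(w, j) = (2 + w)/(4*(5 + w)) (F(w, j) = ((w + 2)/(w + 5))/4 = ((2 + w)/(5 + w))/4 = (2 + w)/(4*(5 + w)))
R(A, P) = 18 (R(A, P) = (18 + A) - A = 18)
66*R(F(4, Y), 18) = 66*18 = 1188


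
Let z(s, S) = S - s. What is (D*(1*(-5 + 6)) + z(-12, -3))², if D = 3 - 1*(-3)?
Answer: 225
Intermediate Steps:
D = 6 (D = 3 + 3 = 6)
(D*(1*(-5 + 6)) + z(-12, -3))² = (6*(1*(-5 + 6)) + (-3 - 1*(-12)))² = (6*(1*1) + (-3 + 12))² = (6*1 + 9)² = (6 + 9)² = 15² = 225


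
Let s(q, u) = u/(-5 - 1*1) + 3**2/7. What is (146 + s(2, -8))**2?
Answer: 9740641/441 ≈ 22088.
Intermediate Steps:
s(q, u) = 9/7 - u/6 (s(q, u) = u/(-5 - 1) + 9*(1/7) = u/(-6) + 9/7 = u*(-1/6) + 9/7 = -u/6 + 9/7 = 9/7 - u/6)
(146 + s(2, -8))**2 = (146 + (9/7 - 1/6*(-8)))**2 = (146 + (9/7 + 4/3))**2 = (146 + 55/21)**2 = (3121/21)**2 = 9740641/441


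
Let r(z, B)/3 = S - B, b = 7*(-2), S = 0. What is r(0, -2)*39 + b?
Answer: 220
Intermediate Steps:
b = -14
r(z, B) = -3*B (r(z, B) = 3*(0 - B) = 3*(-B) = -3*B)
r(0, -2)*39 + b = -3*(-2)*39 - 14 = 6*39 - 14 = 234 - 14 = 220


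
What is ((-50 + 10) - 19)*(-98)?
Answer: 5782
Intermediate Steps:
((-50 + 10) - 19)*(-98) = (-40 - 19)*(-98) = -59*(-98) = 5782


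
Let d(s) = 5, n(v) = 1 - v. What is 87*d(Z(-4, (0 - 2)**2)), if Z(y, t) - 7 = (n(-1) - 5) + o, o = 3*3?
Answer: 435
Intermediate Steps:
o = 9
Z(y, t) = 13 (Z(y, t) = 7 + (((1 - 1*(-1)) - 5) + 9) = 7 + (((1 + 1) - 5) + 9) = 7 + ((2 - 5) + 9) = 7 + (-3 + 9) = 7 + 6 = 13)
87*d(Z(-4, (0 - 2)**2)) = 87*5 = 435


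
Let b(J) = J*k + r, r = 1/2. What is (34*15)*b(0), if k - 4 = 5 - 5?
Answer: 255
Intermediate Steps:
k = 4 (k = 4 + (5 - 5) = 4 + 0 = 4)
r = 1/2 ≈ 0.50000
b(J) = 1/2 + 4*J (b(J) = J*4 + 1/2 = 4*J + 1/2 = 1/2 + 4*J)
(34*15)*b(0) = (34*15)*(1/2 + 4*0) = 510*(1/2 + 0) = 510*(1/2) = 255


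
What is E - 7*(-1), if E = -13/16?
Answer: 99/16 ≈ 6.1875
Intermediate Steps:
E = -13/16 (E = -13*1/16 = -13/16 ≈ -0.81250)
E - 7*(-1) = -13/16 - 7*(-1) = -13/16 + 7 = 99/16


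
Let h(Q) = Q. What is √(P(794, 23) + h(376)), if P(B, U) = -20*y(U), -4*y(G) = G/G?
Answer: √381 ≈ 19.519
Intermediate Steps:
y(G) = -¼ (y(G) = -G/(4*G) = -¼*1 = -¼)
P(B, U) = 5 (P(B, U) = -20*(-¼) = 5)
√(P(794, 23) + h(376)) = √(5 + 376) = √381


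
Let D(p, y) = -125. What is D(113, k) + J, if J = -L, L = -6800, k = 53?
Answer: 6675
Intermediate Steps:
J = 6800 (J = -1*(-6800) = 6800)
D(113, k) + J = -125 + 6800 = 6675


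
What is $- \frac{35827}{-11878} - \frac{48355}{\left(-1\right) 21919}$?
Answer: $\frac{1359652703}{260353882} \approx 5.2223$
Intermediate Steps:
$- \frac{35827}{-11878} - \frac{48355}{\left(-1\right) 21919} = \left(-35827\right) \left(- \frac{1}{11878}\right) - \frac{48355}{-21919} = \frac{35827}{11878} - - \frac{48355}{21919} = \frac{35827}{11878} + \frac{48355}{21919} = \frac{1359652703}{260353882}$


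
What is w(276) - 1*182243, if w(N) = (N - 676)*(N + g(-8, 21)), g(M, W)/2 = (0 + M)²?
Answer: -343843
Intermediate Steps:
g(M, W) = 2*M² (g(M, W) = 2*(0 + M)² = 2*M²)
w(N) = (-676 + N)*(128 + N) (w(N) = (N - 676)*(N + 2*(-8)²) = (-676 + N)*(N + 2*64) = (-676 + N)*(N + 128) = (-676 + N)*(128 + N))
w(276) - 1*182243 = (-86528 + 276² - 548*276) - 1*182243 = (-86528 + 76176 - 151248) - 182243 = -161600 - 182243 = -343843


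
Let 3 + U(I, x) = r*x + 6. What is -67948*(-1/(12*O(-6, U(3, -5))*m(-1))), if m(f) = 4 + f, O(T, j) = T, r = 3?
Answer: -16987/54 ≈ -314.57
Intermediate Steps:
U(I, x) = 3 + 3*x (U(I, x) = -3 + (3*x + 6) = -3 + (6 + 3*x) = 3 + 3*x)
-67948*(-1/(12*O(-6, U(3, -5))*m(-1))) = -67948*1/(72*(4 - 1)) = -67948/(72*3) = -67948/216 = -67948*1/216 = -16987/54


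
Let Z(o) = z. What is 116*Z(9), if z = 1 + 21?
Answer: 2552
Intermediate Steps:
z = 22
Z(o) = 22
116*Z(9) = 116*22 = 2552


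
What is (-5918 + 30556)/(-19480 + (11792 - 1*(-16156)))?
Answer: 12319/4234 ≈ 2.9095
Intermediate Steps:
(-5918 + 30556)/(-19480 + (11792 - 1*(-16156))) = 24638/(-19480 + (11792 + 16156)) = 24638/(-19480 + 27948) = 24638/8468 = 24638*(1/8468) = 12319/4234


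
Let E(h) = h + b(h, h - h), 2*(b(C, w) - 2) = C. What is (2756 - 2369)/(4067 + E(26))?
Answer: 387/4108 ≈ 0.094206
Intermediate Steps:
b(C, w) = 2 + C/2
E(h) = 2 + 3*h/2 (E(h) = h + (2 + h/2) = 2 + 3*h/2)
(2756 - 2369)/(4067 + E(26)) = (2756 - 2369)/(4067 + (2 + (3/2)*26)) = 387/(4067 + (2 + 39)) = 387/(4067 + 41) = 387/4108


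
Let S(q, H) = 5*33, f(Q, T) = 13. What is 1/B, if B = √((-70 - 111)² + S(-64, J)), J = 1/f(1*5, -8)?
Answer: √32926/32926 ≈ 0.0055110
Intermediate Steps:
J = 1/13 ≈ 0.076923
S(q, H) = 165
B = √32926 (B = √((-70 - 111)² + 165) = √((-181)² + 165) = √(32761 + 165) = √32926 ≈ 181.46)
1/B = 1/(√32926) = √32926/32926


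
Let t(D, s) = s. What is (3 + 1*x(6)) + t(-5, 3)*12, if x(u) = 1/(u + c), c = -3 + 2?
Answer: 196/5 ≈ 39.200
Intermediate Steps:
c = -1
x(u) = 1/(-1 + u) (x(u) = 1/(u - 1) = 1/(-1 + u))
(3 + 1*x(6)) + t(-5, 3)*12 = (3 + 1/(-1 + 6)) + 3*12 = (3 + 1/5) + 36 = (3 + 1*(⅕)) + 36 = (3 + ⅕) + 36 = 16/5 + 36 = 196/5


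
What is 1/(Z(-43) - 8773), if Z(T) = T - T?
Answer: -1/8773 ≈ -0.00011399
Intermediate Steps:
Z(T) = 0
1/(Z(-43) - 8773) = 1/(0 - 8773) = 1/(-8773) = -1/8773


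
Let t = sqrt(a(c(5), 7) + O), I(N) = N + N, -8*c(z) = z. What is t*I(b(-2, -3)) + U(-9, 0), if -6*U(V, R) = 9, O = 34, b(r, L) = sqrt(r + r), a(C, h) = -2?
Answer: -3/2 + 16*I*sqrt(2) ≈ -1.5 + 22.627*I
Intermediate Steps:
c(z) = -z/8
b(r, L) = sqrt(2)*sqrt(r) (b(r, L) = sqrt(2*r) = sqrt(2)*sqrt(r))
I(N) = 2*N
t = 4*sqrt(2) (t = sqrt(-2 + 34) = sqrt(32) = 4*sqrt(2) ≈ 5.6569)
U(V, R) = -3/2 (U(V, R) = -1/6*9 = -3/2)
t*I(b(-2, -3)) + U(-9, 0) = (4*sqrt(2))*(2*(sqrt(2)*sqrt(-2))) - 3/2 = (4*sqrt(2))*(2*(sqrt(2)*(I*sqrt(2)))) - 3/2 = (4*sqrt(2))*(2*(2*I)) - 3/2 = (4*sqrt(2))*(4*I) - 3/2 = 16*I*sqrt(2) - 3/2 = -3/2 + 16*I*sqrt(2)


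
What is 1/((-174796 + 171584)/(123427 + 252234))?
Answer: -34151/292 ≈ -116.96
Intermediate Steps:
1/((-174796 + 171584)/(123427 + 252234)) = 1/(-3212/375661) = 1/(-3212*1/375661) = 1/(-292/34151) = -34151/292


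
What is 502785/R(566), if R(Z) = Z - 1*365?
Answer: 167595/67 ≈ 2501.4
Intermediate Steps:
R(Z) = -365 + Z (R(Z) = Z - 365 = -365 + Z)
502785/R(566) = 502785/(-365 + 566) = 502785/201 = 502785*(1/201) = 167595/67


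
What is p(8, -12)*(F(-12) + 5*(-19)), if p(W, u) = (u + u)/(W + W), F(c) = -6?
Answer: 303/2 ≈ 151.50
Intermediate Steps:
p(W, u) = u/W (p(W, u) = (2*u)/((2*W)) = (2*u)*(1/(2*W)) = u/W)
p(8, -12)*(F(-12) + 5*(-19)) = (-12/8)*(-6 + 5*(-19)) = (-12*⅛)*(-6 - 95) = -3/2*(-101) = 303/2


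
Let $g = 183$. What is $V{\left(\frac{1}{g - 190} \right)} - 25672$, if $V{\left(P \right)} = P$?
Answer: $- \frac{179705}{7} \approx -25672.0$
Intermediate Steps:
$V{\left(\frac{1}{g - 190} \right)} - 25672 = \frac{1}{183 - 190} - 25672 = \frac{1}{-7} - 25672 = - \frac{1}{7} - 25672 = - \frac{179705}{7}$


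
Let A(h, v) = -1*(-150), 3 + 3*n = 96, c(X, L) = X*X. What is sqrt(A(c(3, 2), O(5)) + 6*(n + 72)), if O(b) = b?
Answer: 16*sqrt(3) ≈ 27.713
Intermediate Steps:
c(X, L) = X**2
n = 31 (n = -1 + (1/3)*96 = -1 + 32 = 31)
A(h, v) = 150
sqrt(A(c(3, 2), O(5)) + 6*(n + 72)) = sqrt(150 + 6*(31 + 72)) = sqrt(150 + 6*103) = sqrt(150 + 618) = sqrt(768) = 16*sqrt(3)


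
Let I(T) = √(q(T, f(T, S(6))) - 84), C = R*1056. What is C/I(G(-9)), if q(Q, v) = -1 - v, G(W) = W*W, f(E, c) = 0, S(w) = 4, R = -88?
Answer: 92928*I*√85/85 ≈ 10079.0*I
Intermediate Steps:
C = -92928 (C = -88*1056 = -92928)
G(W) = W²
I(T) = I*√85 (I(T) = √((-1 - 1*0) - 84) = √((-1 + 0) - 84) = √(-1 - 84) = √(-85) = I*√85)
C/I(G(-9)) = -92928*(-I*√85/85) = -(-92928)*I*√85/85 = 92928*I*√85/85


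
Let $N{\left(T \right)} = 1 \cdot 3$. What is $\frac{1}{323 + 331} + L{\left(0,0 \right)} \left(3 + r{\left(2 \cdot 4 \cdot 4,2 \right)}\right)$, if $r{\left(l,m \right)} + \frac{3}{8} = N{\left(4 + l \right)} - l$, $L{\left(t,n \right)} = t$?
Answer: $\frac{1}{654} \approx 0.0015291$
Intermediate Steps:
$N{\left(T \right)} = 3$
$r{\left(l,m \right)} = \frac{21}{8} - l$ ($r{\left(l,m \right)} = - \frac{3}{8} - \left(-3 + l\right) = \frac{21}{8} - l$)
$\frac{1}{323 + 331} + L{\left(0,0 \right)} \left(3 + r{\left(2 \cdot 4 \cdot 4,2 \right)}\right) = \frac{1}{323 + 331} + 0 \left(3 + \left(\frac{21}{8} - 2 \cdot 4 \cdot 4\right)\right) = \frac{1}{654} + 0 \left(3 + \left(\frac{21}{8} - 8 \cdot 4\right)\right) = \frac{1}{654} + 0 \left(3 + \left(\frac{21}{8} - 32\right)\right) = \frac{1}{654} + 0 \left(3 - \frac{235}{8}\right) = \frac{1}{654} + 0 \left(- \frac{211}{8}\right) = \frac{1}{654} + 0 = \frac{1}{654}$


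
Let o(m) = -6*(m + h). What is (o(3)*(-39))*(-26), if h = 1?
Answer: -24336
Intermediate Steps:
o(m) = -6 - 6*m (o(m) = -6*(m + 1) = -6*(1 + m) = -6 - 6*m)
(o(3)*(-39))*(-26) = ((-6 - 6*3)*(-39))*(-26) = ((-6 - 18)*(-39))*(-26) = -24*(-39)*(-26) = 936*(-26) = -24336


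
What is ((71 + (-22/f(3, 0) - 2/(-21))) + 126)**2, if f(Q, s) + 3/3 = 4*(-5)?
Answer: 1923769/49 ≈ 39261.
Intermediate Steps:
f(Q, s) = -21 (f(Q, s) = -1 + 4*(-5) = -1 - 20 = -21)
((71 + (-22/f(3, 0) - 2/(-21))) + 126)**2 = ((71 + (-22/(-21) - 2/(-21))) + 126)**2 = ((71 + (-22*(-1/21) - 2*(-1/21))) + 126)**2 = ((71 + (22/21 + 2/21)) + 126)**2 = ((71 + 8/7) + 126)**2 = (505/7 + 126)**2 = (1387/7)**2 = 1923769/49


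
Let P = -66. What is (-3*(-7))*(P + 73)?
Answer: 147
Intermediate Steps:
(-3*(-7))*(P + 73) = (-3*(-7))*(-66 + 73) = 21*7 = 147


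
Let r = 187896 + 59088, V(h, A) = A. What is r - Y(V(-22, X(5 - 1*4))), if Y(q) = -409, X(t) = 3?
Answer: 247393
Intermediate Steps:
r = 246984
r - Y(V(-22, X(5 - 1*4))) = 246984 - 1*(-409) = 246984 + 409 = 247393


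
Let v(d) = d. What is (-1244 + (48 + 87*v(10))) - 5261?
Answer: -5587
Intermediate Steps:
(-1244 + (48 + 87*v(10))) - 5261 = (-1244 + (48 + 87*10)) - 5261 = (-1244 + (48 + 870)) - 5261 = (-1244 + 918) - 5261 = -326 - 5261 = -5587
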